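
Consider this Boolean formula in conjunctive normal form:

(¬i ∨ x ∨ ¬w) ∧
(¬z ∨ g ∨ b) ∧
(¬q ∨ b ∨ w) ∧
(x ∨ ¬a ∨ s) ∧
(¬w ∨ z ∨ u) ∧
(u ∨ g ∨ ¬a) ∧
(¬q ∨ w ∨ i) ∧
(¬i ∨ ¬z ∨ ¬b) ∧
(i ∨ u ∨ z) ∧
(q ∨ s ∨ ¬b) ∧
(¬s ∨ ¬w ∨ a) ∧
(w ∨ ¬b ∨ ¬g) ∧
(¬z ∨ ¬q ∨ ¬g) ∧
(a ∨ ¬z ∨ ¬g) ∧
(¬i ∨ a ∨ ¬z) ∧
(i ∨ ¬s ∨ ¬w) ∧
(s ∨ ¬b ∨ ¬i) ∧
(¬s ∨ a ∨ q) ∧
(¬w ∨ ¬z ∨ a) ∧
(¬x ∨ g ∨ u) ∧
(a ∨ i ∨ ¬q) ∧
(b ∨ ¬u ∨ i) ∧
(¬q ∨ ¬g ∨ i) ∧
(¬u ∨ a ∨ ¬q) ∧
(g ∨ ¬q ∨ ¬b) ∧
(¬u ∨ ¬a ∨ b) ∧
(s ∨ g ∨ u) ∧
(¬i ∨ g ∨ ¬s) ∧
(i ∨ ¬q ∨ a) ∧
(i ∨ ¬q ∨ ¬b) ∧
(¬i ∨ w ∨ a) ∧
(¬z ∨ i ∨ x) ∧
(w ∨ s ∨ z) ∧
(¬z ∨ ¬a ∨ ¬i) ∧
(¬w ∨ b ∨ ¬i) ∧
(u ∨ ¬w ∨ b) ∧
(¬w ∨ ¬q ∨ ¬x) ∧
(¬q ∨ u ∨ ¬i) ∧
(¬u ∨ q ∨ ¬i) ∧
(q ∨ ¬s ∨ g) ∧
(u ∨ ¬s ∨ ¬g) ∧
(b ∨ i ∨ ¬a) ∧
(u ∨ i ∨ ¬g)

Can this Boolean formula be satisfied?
No

No, the formula is not satisfiable.

No assignment of truth values to the variables can make all 43 clauses true simultaneously.

The formula is UNSAT (unsatisfiable).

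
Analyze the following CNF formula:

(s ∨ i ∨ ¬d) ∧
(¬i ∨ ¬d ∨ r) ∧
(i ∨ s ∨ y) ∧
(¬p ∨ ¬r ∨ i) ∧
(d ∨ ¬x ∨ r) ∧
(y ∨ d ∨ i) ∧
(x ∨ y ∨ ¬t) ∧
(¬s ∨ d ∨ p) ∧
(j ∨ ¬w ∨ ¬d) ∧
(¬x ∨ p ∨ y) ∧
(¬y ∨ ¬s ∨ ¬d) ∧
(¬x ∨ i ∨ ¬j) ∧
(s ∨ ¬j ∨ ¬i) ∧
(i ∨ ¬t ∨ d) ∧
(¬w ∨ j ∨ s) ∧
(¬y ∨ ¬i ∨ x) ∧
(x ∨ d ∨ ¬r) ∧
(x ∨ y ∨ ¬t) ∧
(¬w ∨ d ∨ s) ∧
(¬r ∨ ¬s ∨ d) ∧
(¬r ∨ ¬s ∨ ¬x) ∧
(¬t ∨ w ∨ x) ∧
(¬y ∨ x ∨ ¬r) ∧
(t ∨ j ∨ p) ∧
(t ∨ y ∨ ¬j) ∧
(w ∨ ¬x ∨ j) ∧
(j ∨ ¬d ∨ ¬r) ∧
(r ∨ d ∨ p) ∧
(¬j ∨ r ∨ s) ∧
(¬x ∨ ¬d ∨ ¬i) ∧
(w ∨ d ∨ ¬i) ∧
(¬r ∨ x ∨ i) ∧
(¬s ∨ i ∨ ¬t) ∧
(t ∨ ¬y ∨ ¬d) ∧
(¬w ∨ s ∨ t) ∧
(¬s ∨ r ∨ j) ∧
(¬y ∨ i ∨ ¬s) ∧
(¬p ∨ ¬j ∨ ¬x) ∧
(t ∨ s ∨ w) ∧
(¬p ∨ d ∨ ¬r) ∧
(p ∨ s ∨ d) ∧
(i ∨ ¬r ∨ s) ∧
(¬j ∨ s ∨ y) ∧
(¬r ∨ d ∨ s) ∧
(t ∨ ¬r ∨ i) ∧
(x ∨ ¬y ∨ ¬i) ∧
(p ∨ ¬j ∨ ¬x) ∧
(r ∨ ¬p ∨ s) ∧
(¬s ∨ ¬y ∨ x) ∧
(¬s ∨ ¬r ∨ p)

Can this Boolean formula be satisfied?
No

No, the formula is not satisfiable.

No assignment of truth values to the variables can make all 50 clauses true simultaneously.

The formula is UNSAT (unsatisfiable).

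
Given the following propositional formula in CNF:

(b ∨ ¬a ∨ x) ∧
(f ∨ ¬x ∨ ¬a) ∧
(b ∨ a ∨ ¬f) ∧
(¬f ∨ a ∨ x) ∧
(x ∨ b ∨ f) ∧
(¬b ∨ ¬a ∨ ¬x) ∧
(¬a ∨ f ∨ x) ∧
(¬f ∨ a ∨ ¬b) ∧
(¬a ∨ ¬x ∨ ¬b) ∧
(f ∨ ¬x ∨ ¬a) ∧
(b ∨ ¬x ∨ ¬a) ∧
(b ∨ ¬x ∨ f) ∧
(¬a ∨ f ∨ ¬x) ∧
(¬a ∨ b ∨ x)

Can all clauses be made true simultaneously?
Yes

Yes, the formula is satisfiable.

One satisfying assignment is: a=False, b=True, x=False, f=False

Verification: With this assignment, all 14 clauses evaluate to true.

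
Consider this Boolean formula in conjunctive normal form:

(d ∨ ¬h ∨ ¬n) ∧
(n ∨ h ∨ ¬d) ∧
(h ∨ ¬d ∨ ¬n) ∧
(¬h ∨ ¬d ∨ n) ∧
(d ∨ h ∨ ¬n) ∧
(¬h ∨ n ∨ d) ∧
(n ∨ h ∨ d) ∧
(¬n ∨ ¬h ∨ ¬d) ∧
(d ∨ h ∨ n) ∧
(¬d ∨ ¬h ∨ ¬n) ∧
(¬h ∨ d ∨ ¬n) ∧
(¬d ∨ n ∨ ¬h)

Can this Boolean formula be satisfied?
No

No, the formula is not satisfiable.

No assignment of truth values to the variables can make all 12 clauses true simultaneously.

The formula is UNSAT (unsatisfiable).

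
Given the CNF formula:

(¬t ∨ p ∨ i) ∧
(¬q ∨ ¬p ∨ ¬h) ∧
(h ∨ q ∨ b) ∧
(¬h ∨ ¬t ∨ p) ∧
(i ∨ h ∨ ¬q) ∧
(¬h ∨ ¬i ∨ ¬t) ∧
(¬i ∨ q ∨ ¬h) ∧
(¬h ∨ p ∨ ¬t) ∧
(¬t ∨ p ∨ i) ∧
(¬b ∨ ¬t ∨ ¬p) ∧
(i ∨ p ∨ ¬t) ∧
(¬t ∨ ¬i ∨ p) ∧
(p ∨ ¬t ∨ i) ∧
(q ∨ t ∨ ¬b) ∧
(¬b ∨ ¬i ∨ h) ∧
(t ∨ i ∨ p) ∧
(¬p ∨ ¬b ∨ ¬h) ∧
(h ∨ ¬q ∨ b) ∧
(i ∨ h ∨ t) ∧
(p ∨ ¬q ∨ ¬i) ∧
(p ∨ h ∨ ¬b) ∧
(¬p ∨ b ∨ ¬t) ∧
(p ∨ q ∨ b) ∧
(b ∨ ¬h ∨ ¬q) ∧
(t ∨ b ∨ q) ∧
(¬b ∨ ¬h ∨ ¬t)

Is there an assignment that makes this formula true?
No

No, the formula is not satisfiable.

No assignment of truth values to the variables can make all 26 clauses true simultaneously.

The formula is UNSAT (unsatisfiable).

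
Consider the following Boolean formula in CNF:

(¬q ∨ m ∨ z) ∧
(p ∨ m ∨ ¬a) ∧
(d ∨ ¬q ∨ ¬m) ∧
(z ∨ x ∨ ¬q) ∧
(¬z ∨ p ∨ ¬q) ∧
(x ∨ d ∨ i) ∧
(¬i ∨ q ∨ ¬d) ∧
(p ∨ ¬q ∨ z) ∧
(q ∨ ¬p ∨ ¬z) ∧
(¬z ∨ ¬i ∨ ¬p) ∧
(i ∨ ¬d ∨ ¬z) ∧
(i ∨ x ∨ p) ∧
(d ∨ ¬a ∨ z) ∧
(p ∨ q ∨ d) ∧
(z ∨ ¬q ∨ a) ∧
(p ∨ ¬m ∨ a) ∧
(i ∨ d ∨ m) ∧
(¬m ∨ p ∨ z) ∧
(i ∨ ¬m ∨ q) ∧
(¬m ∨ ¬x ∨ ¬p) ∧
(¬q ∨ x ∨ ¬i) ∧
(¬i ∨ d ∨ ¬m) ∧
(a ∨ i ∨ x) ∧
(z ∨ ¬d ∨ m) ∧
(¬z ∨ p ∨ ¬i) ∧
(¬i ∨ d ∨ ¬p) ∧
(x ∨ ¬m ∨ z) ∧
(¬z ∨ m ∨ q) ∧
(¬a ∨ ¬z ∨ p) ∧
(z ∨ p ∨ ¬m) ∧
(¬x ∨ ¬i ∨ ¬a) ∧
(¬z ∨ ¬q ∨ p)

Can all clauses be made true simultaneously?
No

No, the formula is not satisfiable.

No assignment of truth values to the variables can make all 32 clauses true simultaneously.

The formula is UNSAT (unsatisfiable).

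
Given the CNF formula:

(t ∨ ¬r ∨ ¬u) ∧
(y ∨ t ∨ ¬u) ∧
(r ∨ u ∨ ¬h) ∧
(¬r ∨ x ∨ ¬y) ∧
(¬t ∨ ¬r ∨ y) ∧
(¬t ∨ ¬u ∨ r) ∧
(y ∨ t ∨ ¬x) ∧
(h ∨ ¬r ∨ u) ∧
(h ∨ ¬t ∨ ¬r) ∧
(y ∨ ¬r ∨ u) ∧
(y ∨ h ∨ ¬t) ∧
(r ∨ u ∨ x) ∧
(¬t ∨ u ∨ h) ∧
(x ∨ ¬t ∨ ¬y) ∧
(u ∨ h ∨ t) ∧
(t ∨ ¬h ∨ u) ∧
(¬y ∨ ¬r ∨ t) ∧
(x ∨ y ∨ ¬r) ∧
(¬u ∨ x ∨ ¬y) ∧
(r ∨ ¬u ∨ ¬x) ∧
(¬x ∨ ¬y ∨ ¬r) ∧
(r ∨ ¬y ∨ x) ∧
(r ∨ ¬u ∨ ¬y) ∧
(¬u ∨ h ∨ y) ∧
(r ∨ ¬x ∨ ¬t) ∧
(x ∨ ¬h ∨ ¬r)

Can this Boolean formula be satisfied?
No

No, the formula is not satisfiable.

No assignment of truth values to the variables can make all 26 clauses true simultaneously.

The formula is UNSAT (unsatisfiable).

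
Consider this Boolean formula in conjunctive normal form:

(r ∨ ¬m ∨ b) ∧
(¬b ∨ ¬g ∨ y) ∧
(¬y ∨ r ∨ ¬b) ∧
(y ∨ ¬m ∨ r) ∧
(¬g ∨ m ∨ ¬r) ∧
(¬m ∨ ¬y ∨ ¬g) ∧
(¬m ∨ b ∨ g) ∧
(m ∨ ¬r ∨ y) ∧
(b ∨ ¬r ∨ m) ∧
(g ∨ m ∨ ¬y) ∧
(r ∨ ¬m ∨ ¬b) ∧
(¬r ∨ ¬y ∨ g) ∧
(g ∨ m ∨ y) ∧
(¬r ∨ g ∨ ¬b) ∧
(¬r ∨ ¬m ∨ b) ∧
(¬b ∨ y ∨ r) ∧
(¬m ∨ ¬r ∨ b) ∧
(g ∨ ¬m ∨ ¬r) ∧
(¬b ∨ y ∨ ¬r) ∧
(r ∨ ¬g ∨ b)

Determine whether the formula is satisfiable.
No

No, the formula is not satisfiable.

No assignment of truth values to the variables can make all 20 clauses true simultaneously.

The formula is UNSAT (unsatisfiable).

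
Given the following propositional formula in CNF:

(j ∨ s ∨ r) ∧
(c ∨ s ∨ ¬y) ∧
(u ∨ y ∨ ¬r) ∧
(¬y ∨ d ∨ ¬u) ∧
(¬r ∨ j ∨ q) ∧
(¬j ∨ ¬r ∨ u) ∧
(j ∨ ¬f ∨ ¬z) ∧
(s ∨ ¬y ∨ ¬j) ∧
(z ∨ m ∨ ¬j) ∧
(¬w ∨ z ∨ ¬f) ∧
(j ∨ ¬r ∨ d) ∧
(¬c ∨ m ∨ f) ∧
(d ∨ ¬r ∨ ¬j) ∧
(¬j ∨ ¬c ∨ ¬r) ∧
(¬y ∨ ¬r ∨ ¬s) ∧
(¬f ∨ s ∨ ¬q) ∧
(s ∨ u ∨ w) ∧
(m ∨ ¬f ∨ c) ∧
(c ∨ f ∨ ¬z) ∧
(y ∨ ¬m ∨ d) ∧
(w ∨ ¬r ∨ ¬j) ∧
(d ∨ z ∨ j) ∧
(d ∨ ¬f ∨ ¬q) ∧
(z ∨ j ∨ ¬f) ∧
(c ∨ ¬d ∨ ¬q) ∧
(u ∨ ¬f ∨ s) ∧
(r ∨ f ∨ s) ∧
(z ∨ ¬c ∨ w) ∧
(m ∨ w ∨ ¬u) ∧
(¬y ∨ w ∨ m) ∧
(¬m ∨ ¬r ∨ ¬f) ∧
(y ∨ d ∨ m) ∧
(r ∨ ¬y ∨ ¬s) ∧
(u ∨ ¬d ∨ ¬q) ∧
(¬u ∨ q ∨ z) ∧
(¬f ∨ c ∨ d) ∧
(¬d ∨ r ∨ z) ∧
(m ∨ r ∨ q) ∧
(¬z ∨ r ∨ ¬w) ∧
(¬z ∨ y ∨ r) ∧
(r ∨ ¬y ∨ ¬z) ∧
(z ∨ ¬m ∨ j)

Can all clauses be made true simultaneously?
Yes

Yes, the formula is satisfiable.

One satisfying assignment is: d=True, z=True, r=True, f=False, w=True, m=True, u=True, s=False, y=False, c=True, q=True, j=False

Verification: With this assignment, all 42 clauses evaluate to true.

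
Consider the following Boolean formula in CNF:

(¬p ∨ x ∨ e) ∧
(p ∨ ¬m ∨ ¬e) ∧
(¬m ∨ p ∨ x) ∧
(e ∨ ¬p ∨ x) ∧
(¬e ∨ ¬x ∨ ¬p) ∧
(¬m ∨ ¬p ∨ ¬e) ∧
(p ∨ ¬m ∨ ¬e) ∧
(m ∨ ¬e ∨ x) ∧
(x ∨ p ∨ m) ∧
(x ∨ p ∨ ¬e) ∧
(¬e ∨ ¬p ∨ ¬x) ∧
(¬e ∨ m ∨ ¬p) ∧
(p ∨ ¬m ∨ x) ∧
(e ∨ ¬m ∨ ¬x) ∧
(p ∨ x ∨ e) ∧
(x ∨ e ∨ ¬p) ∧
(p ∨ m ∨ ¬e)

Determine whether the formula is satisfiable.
Yes

Yes, the formula is satisfiable.

One satisfying assignment is: e=False, x=True, p=False, m=False

Verification: With this assignment, all 17 clauses evaluate to true.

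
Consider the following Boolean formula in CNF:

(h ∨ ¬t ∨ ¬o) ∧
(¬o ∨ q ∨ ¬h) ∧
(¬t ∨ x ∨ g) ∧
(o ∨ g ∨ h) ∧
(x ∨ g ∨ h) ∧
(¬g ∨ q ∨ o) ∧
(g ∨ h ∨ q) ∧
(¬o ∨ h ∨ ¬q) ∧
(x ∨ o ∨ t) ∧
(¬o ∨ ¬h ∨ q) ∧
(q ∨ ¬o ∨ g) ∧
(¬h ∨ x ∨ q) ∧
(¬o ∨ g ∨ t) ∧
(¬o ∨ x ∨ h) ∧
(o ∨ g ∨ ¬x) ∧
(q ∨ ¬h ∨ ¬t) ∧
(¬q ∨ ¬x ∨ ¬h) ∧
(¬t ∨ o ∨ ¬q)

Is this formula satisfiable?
Yes

Yes, the formula is satisfiable.

One satisfying assignment is: g=True, x=True, t=False, q=True, o=False, h=False

Verification: With this assignment, all 18 clauses evaluate to true.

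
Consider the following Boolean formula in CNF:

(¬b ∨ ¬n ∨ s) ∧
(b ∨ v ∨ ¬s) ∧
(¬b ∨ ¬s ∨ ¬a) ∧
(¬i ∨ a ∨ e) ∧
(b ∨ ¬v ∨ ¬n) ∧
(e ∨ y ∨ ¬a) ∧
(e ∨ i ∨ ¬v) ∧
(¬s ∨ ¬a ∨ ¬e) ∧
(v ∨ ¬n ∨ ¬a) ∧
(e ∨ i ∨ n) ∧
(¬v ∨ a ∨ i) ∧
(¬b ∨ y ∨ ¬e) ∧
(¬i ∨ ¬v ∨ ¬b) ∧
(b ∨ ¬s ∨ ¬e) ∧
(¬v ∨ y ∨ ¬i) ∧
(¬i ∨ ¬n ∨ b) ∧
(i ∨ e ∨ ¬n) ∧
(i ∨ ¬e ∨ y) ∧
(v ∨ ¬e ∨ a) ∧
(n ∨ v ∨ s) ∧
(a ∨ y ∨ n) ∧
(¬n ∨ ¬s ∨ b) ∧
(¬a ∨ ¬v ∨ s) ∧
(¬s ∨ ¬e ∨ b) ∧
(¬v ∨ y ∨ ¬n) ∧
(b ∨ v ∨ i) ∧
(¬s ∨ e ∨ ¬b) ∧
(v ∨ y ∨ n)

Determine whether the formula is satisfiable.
Yes

Yes, the formula is satisfiable.

One satisfying assignment is: s=True, b=False, y=True, i=True, a=True, n=False, e=False, v=True

Verification: With this assignment, all 28 clauses evaluate to true.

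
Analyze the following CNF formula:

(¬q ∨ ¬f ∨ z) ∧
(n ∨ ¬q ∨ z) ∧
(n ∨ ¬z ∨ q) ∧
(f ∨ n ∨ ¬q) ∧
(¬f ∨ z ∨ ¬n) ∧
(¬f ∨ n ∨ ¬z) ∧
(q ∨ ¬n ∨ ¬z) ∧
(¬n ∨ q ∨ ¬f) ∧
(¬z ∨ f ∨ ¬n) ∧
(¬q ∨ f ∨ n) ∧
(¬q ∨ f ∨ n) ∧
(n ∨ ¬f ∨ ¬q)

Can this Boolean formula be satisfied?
Yes

Yes, the formula is satisfiable.

One satisfying assignment is: q=False, z=False, f=False, n=False

Verification: With this assignment, all 12 clauses evaluate to true.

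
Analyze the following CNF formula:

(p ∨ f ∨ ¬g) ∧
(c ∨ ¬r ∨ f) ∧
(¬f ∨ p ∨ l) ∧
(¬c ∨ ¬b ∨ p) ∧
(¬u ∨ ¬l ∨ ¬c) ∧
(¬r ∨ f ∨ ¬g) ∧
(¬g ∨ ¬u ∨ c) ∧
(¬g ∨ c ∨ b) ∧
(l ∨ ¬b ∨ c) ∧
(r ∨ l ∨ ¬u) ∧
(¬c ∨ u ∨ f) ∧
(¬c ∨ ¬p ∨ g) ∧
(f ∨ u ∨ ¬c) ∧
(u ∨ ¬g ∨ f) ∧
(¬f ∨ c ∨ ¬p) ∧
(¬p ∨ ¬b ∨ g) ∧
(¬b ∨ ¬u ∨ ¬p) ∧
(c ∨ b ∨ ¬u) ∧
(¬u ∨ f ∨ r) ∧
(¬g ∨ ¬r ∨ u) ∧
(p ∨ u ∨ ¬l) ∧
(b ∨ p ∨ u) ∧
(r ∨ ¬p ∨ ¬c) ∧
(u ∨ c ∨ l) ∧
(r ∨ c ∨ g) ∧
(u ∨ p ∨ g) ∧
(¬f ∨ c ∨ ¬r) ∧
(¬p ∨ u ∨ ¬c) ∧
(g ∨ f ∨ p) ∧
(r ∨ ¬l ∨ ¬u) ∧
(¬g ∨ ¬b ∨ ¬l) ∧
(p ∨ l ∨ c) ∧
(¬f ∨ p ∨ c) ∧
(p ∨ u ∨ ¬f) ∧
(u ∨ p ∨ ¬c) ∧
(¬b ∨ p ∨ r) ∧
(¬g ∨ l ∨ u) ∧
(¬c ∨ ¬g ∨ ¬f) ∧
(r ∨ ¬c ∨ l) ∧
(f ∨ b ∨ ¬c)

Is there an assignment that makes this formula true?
No

No, the formula is not satisfiable.

No assignment of truth values to the variables can make all 40 clauses true simultaneously.

The formula is UNSAT (unsatisfiable).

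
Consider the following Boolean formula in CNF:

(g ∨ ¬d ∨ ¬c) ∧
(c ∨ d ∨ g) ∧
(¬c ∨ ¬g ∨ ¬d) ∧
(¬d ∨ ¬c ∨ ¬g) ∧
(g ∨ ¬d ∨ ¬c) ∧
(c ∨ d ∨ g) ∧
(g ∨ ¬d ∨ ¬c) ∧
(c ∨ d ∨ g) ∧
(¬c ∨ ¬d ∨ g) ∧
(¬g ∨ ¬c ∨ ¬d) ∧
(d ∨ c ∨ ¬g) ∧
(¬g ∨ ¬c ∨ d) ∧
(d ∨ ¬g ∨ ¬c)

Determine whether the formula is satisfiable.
Yes

Yes, the formula is satisfiable.

One satisfying assignment is: c=True, d=False, g=False

Verification: With this assignment, all 13 clauses evaluate to true.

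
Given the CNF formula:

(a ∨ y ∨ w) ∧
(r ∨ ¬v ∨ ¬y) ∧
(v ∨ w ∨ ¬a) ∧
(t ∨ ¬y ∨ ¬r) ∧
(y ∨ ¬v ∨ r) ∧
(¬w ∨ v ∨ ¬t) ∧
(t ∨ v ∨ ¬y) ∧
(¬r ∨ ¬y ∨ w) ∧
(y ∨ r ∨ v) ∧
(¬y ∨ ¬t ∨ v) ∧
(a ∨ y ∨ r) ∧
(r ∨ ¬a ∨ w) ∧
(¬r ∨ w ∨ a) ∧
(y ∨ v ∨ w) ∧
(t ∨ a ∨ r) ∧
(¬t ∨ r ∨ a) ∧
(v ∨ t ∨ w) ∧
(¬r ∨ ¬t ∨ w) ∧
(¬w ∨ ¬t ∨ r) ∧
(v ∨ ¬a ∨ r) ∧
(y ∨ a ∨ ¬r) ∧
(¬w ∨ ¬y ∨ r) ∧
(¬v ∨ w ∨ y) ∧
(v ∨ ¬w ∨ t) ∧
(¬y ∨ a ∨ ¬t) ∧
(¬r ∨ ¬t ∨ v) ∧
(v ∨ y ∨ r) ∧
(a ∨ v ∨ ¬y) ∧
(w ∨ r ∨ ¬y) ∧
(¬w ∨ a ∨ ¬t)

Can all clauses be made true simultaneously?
Yes

Yes, the formula is satisfiable.

One satisfying assignment is: r=True, v=True, w=True, y=False, a=True, t=True

Verification: With this assignment, all 30 clauses evaluate to true.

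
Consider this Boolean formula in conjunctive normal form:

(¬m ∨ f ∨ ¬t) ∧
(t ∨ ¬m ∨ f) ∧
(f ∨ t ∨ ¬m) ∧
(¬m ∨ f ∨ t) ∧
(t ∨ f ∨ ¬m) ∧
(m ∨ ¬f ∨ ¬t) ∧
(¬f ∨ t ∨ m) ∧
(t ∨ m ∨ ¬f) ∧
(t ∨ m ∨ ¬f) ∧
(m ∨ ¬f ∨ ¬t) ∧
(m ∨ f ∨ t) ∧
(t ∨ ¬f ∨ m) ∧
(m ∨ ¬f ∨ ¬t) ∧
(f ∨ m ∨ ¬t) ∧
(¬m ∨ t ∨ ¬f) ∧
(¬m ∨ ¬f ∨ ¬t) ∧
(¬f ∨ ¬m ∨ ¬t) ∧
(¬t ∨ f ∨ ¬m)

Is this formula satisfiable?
No

No, the formula is not satisfiable.

No assignment of truth values to the variables can make all 18 clauses true simultaneously.

The formula is UNSAT (unsatisfiable).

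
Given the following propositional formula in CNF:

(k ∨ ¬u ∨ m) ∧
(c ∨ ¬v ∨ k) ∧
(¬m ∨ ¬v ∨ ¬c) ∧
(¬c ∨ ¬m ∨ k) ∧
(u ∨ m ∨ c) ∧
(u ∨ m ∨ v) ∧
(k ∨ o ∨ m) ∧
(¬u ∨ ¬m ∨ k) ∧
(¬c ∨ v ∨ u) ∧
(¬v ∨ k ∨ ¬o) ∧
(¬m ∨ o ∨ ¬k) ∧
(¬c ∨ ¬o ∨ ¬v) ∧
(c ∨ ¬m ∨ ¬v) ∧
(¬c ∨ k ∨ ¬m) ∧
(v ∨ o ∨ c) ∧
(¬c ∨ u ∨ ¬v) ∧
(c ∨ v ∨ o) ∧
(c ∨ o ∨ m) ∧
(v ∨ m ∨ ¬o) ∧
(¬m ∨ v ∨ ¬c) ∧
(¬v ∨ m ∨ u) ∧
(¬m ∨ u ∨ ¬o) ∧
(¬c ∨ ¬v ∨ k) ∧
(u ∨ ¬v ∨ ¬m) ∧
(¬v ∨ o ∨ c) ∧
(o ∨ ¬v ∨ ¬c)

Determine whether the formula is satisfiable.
Yes

Yes, the formula is satisfiable.

One satisfying assignment is: c=False, v=False, o=True, k=True, u=True, m=True

Verification: With this assignment, all 26 clauses evaluate to true.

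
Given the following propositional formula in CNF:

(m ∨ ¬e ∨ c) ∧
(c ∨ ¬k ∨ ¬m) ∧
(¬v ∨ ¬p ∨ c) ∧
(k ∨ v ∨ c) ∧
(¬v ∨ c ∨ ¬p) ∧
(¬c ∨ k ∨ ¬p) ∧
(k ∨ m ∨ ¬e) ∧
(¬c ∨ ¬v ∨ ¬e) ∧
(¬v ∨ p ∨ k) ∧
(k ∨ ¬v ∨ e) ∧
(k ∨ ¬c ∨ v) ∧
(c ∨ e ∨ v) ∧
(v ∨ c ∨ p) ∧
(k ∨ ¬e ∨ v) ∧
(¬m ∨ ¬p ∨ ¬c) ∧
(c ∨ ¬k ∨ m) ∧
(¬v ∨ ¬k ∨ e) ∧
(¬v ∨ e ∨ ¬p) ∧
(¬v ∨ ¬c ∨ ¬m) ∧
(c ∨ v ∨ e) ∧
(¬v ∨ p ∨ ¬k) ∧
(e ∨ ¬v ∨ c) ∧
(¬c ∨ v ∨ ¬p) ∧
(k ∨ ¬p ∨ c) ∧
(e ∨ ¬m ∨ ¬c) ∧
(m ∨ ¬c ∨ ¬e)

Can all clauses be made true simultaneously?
Yes

Yes, the formula is satisfiable.

One satisfying assignment is: c=True, m=False, v=False, p=False, k=True, e=False

Verification: With this assignment, all 26 clauses evaluate to true.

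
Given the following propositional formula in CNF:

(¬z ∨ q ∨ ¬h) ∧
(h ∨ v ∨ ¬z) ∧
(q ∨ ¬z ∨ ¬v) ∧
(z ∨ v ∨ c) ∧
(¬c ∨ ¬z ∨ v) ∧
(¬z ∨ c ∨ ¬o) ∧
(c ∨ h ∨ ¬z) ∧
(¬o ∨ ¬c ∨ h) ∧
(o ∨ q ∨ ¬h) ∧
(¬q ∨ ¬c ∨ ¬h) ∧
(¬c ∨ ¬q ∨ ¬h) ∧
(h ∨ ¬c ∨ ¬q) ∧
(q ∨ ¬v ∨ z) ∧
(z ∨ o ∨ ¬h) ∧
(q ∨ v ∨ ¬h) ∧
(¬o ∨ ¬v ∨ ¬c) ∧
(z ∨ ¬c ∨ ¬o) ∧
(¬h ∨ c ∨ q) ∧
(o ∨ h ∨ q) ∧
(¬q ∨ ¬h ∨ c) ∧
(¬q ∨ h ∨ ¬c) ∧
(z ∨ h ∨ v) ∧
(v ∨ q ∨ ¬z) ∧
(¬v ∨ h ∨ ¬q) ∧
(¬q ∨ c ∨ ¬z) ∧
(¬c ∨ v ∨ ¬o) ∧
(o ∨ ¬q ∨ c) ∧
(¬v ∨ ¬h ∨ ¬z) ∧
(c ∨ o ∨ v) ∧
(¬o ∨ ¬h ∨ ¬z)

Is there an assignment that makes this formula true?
No

No, the formula is not satisfiable.

No assignment of truth values to the variables can make all 30 clauses true simultaneously.

The formula is UNSAT (unsatisfiable).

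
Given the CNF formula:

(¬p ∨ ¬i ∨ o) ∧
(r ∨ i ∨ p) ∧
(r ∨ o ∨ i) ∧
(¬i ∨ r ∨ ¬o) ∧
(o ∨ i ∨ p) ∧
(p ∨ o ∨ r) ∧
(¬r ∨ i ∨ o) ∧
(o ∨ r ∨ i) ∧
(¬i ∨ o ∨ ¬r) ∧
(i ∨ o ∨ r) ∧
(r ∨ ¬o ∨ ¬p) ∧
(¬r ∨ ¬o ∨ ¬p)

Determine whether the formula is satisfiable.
Yes

Yes, the formula is satisfiable.

One satisfying assignment is: r=True, p=False, i=True, o=True

Verification: With this assignment, all 12 clauses evaluate to true.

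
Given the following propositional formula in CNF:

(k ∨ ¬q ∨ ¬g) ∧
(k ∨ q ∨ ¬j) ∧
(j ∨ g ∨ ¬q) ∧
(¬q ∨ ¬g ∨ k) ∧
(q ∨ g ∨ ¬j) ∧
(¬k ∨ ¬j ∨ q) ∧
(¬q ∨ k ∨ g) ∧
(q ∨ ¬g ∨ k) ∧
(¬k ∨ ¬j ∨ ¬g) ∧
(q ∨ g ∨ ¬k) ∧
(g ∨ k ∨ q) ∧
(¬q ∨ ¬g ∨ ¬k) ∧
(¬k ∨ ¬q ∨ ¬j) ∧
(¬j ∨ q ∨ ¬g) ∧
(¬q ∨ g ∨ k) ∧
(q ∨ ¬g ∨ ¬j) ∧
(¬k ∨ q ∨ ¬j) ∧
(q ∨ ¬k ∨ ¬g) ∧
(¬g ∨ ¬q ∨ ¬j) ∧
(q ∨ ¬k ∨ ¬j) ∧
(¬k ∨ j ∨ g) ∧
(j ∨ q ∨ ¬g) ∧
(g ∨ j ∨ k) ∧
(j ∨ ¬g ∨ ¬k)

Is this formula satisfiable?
No

No, the formula is not satisfiable.

No assignment of truth values to the variables can make all 24 clauses true simultaneously.

The formula is UNSAT (unsatisfiable).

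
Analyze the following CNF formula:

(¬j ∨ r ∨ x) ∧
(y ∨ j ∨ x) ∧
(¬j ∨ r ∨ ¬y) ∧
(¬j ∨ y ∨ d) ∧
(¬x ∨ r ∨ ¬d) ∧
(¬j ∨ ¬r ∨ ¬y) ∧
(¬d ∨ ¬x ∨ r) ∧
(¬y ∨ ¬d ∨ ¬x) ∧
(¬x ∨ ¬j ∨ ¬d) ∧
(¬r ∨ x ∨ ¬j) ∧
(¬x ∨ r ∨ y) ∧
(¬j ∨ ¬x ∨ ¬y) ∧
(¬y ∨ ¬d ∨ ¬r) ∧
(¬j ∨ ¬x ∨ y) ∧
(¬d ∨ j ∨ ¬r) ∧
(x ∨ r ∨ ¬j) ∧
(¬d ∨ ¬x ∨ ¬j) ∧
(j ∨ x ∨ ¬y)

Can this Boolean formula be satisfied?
Yes

Yes, the formula is satisfiable.

One satisfying assignment is: d=False, y=True, x=True, j=False, r=False

Verification: With this assignment, all 18 clauses evaluate to true.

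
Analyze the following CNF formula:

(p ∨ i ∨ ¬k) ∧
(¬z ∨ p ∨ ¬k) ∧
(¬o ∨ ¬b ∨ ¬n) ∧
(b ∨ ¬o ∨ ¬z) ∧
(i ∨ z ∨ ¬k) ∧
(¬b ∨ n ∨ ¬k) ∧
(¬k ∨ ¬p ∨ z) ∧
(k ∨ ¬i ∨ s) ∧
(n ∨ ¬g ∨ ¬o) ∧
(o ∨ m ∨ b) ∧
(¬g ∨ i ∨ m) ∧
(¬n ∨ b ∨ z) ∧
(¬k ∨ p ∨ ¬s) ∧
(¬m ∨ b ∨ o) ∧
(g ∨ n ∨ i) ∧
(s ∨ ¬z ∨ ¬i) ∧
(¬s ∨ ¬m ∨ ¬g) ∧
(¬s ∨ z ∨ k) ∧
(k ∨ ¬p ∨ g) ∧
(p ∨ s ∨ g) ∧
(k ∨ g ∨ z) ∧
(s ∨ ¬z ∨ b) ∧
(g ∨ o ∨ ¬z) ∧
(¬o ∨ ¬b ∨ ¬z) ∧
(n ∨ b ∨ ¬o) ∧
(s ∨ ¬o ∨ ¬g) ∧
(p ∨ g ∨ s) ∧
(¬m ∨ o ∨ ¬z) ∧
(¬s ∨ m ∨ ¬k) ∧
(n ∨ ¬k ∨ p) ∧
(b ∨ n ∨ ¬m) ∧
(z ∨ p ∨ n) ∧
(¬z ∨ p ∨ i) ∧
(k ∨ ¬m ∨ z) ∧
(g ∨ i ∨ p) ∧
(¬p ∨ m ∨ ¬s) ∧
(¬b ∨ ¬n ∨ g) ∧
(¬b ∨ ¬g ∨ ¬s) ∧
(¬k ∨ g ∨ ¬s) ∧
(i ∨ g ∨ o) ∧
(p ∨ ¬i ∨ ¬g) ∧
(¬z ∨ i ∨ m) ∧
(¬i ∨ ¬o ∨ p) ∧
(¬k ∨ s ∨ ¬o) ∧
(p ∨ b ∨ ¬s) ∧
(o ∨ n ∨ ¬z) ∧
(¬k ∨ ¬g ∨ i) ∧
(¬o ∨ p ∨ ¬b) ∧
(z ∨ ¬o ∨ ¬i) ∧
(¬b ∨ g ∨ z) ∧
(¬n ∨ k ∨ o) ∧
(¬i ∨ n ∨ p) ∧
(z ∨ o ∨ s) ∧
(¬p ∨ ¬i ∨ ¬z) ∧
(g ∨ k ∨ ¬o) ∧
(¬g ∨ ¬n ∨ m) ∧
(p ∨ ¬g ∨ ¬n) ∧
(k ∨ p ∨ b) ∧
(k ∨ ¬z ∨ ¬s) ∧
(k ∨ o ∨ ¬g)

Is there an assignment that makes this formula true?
No

No, the formula is not satisfiable.

No assignment of truth values to the variables can make all 60 clauses true simultaneously.

The formula is UNSAT (unsatisfiable).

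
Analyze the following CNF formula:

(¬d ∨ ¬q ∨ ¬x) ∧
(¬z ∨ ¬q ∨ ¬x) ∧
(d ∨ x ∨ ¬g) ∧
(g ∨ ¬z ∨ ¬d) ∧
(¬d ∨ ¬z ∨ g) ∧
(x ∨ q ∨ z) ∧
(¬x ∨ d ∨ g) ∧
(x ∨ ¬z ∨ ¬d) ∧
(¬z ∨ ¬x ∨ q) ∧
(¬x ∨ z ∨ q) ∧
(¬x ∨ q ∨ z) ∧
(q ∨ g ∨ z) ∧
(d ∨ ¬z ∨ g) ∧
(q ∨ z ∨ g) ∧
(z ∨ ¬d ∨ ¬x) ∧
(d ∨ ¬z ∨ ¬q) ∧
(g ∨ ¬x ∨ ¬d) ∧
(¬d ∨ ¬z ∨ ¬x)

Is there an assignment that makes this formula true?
Yes

Yes, the formula is satisfiable.

One satisfying assignment is: d=False, q=True, z=False, g=False, x=False

Verification: With this assignment, all 18 clauses evaluate to true.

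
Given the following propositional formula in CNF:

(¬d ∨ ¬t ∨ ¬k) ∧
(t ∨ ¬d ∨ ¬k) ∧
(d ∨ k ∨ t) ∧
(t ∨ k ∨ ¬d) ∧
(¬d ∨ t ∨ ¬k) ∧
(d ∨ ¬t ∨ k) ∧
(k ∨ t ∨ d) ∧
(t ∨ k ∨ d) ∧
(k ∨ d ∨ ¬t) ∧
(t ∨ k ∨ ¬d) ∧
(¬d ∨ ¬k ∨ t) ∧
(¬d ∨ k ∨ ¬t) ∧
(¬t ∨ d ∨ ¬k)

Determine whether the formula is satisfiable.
Yes

Yes, the formula is satisfiable.

One satisfying assignment is: k=True, d=False, t=False

Verification: With this assignment, all 13 clauses evaluate to true.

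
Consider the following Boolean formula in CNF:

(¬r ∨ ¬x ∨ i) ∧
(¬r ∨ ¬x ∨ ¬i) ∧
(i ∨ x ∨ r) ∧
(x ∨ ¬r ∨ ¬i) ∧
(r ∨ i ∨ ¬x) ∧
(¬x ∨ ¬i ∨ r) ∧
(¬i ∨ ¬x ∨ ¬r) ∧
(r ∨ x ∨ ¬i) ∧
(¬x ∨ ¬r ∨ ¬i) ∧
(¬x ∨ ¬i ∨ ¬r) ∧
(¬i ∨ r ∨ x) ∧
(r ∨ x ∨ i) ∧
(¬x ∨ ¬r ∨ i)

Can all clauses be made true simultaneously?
Yes

Yes, the formula is satisfiable.

One satisfying assignment is: i=False, x=False, r=True

Verification: With this assignment, all 13 clauses evaluate to true.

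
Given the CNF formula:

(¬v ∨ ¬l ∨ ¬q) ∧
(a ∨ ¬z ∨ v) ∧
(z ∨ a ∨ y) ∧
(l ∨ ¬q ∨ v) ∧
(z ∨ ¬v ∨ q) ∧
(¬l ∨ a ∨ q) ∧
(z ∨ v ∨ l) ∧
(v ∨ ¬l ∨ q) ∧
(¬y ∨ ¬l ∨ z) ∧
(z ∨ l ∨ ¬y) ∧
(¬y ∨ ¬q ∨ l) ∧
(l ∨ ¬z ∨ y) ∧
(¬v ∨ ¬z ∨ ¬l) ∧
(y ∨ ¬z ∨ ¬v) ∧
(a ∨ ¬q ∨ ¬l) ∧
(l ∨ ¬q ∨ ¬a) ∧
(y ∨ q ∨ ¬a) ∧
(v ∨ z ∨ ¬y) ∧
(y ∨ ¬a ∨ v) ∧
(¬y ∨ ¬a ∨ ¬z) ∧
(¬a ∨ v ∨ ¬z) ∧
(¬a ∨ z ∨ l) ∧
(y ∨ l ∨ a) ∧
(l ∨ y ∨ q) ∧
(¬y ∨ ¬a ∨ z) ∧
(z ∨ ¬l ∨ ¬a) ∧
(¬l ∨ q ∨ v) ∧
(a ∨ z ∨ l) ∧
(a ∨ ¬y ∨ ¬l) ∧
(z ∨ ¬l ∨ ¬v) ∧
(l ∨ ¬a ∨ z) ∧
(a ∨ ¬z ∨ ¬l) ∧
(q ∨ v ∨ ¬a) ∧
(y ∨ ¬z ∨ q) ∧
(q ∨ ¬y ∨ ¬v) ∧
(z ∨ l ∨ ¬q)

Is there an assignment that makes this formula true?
No

No, the formula is not satisfiable.

No assignment of truth values to the variables can make all 36 clauses true simultaneously.

The formula is UNSAT (unsatisfiable).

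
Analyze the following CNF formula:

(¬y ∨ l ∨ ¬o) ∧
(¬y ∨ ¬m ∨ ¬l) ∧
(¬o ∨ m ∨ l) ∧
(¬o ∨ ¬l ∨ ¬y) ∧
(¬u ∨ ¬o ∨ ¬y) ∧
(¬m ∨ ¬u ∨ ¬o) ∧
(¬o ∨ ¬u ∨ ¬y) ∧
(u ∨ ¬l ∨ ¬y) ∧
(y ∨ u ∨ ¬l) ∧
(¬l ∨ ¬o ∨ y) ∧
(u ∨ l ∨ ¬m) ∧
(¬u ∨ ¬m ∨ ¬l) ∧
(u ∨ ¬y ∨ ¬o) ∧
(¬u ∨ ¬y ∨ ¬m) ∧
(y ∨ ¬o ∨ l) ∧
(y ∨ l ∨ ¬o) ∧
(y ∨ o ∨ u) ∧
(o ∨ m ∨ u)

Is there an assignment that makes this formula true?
Yes

Yes, the formula is satisfiable.

One satisfying assignment is: u=True, o=False, l=False, m=False, y=False

Verification: With this assignment, all 18 clauses evaluate to true.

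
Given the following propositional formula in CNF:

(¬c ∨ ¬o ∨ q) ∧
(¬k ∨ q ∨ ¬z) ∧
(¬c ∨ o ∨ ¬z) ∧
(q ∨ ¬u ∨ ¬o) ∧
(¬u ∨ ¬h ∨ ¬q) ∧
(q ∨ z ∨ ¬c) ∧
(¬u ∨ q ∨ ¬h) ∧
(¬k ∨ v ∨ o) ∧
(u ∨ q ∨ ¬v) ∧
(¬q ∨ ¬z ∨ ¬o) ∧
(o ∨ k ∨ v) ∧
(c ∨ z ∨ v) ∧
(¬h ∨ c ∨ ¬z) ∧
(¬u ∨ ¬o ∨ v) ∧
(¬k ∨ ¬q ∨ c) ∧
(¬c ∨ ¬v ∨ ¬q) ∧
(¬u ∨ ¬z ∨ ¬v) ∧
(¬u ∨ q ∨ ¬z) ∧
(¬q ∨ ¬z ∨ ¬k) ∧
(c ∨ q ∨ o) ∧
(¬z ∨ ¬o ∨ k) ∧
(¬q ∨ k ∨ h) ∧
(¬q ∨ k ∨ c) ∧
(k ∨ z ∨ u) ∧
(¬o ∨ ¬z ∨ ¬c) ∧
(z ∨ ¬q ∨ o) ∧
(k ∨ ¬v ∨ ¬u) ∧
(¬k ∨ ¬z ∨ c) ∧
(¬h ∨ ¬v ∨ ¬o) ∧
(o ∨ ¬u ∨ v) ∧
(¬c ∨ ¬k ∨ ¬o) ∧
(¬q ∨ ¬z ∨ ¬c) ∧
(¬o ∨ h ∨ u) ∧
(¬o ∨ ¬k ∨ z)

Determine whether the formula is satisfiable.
No

No, the formula is not satisfiable.

No assignment of truth values to the variables can make all 34 clauses true simultaneously.

The formula is UNSAT (unsatisfiable).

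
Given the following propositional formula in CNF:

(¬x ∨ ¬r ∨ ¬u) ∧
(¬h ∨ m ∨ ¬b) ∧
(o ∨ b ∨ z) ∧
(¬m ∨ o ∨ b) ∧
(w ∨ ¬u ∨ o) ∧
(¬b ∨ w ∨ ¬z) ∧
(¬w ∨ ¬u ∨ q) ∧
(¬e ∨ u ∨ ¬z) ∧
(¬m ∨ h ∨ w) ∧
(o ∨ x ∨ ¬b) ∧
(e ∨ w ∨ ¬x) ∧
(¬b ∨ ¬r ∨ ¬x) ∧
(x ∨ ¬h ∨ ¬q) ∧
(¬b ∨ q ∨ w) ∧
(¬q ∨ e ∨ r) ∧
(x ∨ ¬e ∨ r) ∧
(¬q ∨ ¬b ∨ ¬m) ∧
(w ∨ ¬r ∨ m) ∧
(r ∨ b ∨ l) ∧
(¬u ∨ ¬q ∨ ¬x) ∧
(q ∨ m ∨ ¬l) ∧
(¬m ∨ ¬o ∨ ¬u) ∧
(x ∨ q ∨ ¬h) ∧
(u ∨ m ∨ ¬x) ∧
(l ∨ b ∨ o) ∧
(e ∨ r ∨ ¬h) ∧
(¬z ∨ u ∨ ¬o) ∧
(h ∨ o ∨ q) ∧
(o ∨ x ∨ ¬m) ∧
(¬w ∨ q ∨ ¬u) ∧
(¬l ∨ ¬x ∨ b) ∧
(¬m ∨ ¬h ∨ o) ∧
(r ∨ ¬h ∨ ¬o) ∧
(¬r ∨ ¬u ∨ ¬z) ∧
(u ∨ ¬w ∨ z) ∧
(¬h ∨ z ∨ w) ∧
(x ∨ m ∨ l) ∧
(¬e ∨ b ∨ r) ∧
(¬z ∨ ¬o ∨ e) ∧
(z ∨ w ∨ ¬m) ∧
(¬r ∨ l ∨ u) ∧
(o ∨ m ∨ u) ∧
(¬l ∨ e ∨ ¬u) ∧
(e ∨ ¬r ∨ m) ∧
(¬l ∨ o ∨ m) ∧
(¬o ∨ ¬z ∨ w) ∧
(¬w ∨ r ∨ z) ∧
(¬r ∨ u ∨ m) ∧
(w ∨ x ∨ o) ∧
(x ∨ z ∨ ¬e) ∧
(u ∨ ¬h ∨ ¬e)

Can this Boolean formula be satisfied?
No

No, the formula is not satisfiable.

No assignment of truth values to the variables can make all 51 clauses true simultaneously.

The formula is UNSAT (unsatisfiable).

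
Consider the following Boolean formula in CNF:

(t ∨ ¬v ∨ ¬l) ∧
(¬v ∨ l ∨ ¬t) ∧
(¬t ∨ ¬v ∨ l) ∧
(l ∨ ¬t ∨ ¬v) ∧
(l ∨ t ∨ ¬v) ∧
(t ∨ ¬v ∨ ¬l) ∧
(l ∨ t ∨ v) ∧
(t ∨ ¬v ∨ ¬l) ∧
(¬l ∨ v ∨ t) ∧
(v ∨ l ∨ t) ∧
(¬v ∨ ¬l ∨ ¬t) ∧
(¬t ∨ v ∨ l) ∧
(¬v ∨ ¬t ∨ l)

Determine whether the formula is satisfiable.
Yes

Yes, the formula is satisfiable.

One satisfying assignment is: l=True, t=True, v=False

Verification: With this assignment, all 13 clauses evaluate to true.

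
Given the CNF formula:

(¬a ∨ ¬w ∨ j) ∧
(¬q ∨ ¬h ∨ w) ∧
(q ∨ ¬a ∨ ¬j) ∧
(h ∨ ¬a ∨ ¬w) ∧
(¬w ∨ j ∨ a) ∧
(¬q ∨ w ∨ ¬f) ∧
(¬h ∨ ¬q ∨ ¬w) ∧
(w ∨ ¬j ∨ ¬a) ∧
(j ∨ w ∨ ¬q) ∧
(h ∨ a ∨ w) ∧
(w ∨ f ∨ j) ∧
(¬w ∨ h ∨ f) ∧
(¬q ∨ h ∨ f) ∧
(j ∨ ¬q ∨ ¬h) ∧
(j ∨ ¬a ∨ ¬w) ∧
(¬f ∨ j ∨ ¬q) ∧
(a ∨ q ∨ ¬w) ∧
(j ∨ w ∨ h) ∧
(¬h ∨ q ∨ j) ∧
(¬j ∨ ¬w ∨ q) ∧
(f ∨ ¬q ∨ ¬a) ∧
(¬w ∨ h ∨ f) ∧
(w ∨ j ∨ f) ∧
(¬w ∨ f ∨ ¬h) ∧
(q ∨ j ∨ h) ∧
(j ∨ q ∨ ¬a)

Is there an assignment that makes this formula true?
Yes

Yes, the formula is satisfiable.

One satisfying assignment is: a=False, j=True, h=False, w=True, q=True, f=True

Verification: With this assignment, all 26 clauses evaluate to true.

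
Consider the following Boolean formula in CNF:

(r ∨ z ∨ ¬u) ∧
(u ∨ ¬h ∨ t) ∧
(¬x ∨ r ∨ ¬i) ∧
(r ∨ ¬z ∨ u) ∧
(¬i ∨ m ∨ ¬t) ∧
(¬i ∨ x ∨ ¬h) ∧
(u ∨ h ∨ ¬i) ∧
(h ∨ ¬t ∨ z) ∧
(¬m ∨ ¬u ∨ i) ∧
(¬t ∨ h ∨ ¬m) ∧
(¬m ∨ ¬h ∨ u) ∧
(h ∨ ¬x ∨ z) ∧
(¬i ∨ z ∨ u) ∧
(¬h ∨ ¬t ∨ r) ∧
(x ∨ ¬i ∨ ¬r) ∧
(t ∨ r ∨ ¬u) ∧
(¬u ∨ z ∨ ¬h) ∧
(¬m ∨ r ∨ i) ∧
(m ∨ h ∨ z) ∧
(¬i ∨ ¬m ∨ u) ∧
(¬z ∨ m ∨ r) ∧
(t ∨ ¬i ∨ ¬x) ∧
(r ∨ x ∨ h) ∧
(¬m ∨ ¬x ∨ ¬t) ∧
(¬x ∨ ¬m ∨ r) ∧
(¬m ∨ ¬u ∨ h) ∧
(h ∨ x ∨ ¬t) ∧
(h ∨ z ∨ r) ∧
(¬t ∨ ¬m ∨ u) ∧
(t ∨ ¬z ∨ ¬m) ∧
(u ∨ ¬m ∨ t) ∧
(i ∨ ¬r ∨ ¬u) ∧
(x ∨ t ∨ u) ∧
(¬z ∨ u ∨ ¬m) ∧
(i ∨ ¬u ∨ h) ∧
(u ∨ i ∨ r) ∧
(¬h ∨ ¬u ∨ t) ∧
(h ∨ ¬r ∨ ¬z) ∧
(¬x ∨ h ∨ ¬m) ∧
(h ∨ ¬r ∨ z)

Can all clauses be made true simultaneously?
Yes

Yes, the formula is satisfiable.

One satisfying assignment is: t=True, m=False, r=True, i=False, u=False, h=True, z=False, x=False

Verification: With this assignment, all 40 clauses evaluate to true.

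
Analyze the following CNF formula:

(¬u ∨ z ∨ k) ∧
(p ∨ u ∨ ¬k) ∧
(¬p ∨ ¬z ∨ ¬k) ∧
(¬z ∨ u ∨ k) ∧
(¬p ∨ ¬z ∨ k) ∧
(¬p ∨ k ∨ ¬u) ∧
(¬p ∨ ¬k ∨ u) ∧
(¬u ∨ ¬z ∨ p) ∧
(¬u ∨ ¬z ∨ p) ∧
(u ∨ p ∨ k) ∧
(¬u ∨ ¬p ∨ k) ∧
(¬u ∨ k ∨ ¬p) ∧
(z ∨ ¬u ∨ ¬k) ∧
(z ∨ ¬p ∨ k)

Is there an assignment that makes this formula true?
No

No, the formula is not satisfiable.

No assignment of truth values to the variables can make all 14 clauses true simultaneously.

The formula is UNSAT (unsatisfiable).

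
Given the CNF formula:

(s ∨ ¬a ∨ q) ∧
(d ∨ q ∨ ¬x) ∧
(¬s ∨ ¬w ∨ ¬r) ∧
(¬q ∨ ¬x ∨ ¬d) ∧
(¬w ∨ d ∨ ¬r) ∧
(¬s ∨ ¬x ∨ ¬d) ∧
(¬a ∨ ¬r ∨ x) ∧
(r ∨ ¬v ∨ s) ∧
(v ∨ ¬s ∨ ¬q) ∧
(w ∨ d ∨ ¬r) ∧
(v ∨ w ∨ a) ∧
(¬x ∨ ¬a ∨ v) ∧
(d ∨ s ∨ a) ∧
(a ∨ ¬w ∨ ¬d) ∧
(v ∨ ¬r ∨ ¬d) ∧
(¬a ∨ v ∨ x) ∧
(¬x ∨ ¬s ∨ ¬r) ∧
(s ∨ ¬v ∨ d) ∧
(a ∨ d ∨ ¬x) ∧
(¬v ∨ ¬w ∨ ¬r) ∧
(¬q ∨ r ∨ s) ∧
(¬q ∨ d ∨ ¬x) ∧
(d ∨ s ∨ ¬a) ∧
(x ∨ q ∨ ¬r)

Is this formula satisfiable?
Yes

Yes, the formula is satisfiable.

One satisfying assignment is: v=False, d=False, s=True, q=False, r=False, w=True, x=False, a=False

Verification: With this assignment, all 24 clauses evaluate to true.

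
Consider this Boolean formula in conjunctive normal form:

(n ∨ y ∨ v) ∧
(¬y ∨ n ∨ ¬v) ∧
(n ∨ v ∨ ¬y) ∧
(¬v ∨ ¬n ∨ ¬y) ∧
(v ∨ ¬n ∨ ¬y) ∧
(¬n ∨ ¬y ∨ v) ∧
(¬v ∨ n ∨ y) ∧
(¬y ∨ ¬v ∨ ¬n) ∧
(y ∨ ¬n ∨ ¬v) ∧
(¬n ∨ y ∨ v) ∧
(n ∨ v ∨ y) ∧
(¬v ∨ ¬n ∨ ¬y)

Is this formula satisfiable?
No

No, the formula is not satisfiable.

No assignment of truth values to the variables can make all 12 clauses true simultaneously.

The formula is UNSAT (unsatisfiable).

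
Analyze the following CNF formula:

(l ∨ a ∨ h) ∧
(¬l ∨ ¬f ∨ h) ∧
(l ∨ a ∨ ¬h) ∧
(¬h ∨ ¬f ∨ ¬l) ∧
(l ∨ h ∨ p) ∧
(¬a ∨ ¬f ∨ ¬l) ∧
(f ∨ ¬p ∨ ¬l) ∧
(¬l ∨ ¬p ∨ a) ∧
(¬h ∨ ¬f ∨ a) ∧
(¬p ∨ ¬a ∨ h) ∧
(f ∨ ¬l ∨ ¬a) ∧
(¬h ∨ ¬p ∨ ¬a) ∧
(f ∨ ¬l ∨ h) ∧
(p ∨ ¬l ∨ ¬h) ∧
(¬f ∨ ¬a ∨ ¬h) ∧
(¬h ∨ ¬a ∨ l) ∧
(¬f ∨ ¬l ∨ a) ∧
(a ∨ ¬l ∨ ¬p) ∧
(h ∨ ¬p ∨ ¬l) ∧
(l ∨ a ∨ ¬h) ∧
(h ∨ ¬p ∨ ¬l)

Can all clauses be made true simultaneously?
No

No, the formula is not satisfiable.

No assignment of truth values to the variables can make all 21 clauses true simultaneously.

The formula is UNSAT (unsatisfiable).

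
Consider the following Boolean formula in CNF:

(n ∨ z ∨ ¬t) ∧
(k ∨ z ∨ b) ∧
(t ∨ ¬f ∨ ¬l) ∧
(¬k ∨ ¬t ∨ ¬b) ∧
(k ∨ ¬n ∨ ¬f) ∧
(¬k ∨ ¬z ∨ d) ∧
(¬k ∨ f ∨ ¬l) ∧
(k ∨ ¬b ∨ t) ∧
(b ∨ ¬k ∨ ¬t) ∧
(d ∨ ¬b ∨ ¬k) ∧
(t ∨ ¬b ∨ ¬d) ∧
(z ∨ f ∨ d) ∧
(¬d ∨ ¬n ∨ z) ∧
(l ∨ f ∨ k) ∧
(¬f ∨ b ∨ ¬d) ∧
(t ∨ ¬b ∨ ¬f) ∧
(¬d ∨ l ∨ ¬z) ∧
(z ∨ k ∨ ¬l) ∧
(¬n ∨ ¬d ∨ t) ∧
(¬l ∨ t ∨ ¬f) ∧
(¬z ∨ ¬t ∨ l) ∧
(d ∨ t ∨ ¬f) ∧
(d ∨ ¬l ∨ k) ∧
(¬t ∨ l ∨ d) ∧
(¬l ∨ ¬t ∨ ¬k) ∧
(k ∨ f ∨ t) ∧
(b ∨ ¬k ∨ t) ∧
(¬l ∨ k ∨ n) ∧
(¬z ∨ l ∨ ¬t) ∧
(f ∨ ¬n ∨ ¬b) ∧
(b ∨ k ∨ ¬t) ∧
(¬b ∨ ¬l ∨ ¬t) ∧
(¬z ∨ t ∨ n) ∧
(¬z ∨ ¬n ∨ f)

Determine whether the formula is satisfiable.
No

No, the formula is not satisfiable.

No assignment of truth values to the variables can make all 34 clauses true simultaneously.

The formula is UNSAT (unsatisfiable).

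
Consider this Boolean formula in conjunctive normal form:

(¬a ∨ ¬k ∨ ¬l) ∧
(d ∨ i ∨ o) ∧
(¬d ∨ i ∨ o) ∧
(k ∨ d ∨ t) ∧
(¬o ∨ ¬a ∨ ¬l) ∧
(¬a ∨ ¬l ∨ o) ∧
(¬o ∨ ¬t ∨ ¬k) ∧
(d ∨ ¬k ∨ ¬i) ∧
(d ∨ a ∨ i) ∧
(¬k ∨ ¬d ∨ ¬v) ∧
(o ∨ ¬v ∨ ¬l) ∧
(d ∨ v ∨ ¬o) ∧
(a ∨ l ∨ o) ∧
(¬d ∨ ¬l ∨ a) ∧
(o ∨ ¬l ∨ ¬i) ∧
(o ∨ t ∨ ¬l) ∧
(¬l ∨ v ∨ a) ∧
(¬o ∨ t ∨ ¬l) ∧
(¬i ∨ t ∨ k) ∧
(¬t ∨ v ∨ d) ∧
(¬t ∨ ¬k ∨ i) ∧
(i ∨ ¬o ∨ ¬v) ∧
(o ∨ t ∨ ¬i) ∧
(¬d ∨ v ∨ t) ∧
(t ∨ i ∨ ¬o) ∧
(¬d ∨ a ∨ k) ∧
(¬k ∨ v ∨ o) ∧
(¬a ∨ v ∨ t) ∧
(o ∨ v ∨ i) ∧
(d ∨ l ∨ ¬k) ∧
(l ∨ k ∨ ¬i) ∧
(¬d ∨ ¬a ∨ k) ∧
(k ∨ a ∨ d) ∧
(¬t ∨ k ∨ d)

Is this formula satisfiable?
No

No, the formula is not satisfiable.

No assignment of truth values to the variables can make all 34 clauses true simultaneously.

The formula is UNSAT (unsatisfiable).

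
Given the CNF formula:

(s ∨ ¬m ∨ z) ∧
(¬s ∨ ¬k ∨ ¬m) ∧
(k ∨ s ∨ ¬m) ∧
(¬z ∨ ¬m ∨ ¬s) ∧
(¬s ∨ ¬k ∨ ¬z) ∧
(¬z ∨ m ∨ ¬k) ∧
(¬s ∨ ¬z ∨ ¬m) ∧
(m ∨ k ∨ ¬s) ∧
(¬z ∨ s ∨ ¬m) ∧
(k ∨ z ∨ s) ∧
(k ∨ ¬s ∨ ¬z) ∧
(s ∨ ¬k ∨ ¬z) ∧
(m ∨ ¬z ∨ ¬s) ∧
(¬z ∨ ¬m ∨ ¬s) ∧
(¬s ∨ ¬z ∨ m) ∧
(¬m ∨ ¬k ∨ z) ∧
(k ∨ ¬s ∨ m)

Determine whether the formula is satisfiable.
Yes

Yes, the formula is satisfiable.

One satisfying assignment is: s=False, k=False, m=False, z=True

Verification: With this assignment, all 17 clauses evaluate to true.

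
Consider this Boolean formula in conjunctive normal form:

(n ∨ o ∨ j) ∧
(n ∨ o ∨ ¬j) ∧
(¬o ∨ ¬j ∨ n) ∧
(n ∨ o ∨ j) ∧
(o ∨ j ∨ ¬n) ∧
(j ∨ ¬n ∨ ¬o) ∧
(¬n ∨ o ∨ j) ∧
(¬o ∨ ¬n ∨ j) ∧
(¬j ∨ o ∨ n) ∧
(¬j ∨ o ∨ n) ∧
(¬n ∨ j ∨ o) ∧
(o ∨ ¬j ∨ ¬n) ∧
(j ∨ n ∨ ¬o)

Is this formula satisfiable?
Yes

Yes, the formula is satisfiable.

One satisfying assignment is: o=True, n=True, j=True

Verification: With this assignment, all 13 clauses evaluate to true.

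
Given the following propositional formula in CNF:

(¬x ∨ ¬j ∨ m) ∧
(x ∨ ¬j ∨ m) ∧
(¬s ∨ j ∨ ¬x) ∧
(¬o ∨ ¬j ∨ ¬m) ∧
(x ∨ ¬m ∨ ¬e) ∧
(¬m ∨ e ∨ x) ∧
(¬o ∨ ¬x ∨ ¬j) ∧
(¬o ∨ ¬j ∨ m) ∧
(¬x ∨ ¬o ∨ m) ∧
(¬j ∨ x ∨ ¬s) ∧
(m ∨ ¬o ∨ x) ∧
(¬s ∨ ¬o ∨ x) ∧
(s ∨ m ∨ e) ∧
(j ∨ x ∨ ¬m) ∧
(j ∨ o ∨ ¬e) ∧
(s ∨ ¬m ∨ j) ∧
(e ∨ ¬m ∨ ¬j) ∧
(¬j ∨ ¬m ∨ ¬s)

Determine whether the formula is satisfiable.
Yes

Yes, the formula is satisfiable.

One satisfying assignment is: e=False, s=True, o=False, j=False, m=False, x=False

Verification: With this assignment, all 18 clauses evaluate to true.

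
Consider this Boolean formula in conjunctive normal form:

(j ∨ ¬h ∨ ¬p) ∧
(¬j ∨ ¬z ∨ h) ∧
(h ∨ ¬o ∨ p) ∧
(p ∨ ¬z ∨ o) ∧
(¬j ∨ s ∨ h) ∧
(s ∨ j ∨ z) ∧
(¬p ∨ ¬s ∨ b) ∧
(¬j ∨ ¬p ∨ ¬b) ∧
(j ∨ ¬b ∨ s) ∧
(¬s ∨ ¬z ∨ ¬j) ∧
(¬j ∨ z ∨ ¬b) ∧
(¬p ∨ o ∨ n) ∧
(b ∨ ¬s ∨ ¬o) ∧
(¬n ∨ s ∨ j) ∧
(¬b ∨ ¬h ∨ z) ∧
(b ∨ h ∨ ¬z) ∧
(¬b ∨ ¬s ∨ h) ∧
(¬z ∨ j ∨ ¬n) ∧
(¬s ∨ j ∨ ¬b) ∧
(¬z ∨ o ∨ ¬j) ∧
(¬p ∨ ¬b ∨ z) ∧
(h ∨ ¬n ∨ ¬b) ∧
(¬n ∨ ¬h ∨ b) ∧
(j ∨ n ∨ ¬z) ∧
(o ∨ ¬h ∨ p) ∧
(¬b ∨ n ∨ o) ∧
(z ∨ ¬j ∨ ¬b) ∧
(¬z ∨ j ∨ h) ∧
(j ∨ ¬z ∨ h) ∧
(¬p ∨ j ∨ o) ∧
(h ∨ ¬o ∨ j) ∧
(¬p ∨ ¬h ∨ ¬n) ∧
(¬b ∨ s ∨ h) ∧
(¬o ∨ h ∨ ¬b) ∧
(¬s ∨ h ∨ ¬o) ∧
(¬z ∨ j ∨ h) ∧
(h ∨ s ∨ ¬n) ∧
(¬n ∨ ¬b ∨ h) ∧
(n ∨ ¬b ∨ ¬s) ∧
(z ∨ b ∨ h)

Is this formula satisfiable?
Yes

Yes, the formula is satisfiable.

One satisfying assignment is: s=False, z=True, p=False, h=True, b=False, n=False, o=True, j=True

Verification: With this assignment, all 40 clauses evaluate to true.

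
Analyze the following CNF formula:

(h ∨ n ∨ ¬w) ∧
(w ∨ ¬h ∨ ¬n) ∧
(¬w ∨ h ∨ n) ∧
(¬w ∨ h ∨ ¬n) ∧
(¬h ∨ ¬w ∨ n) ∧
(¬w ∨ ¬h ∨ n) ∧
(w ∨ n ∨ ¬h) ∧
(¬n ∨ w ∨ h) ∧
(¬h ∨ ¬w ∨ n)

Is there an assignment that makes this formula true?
Yes

Yes, the formula is satisfiable.

One satisfying assignment is: n=False, h=False, w=False

Verification: With this assignment, all 9 clauses evaluate to true.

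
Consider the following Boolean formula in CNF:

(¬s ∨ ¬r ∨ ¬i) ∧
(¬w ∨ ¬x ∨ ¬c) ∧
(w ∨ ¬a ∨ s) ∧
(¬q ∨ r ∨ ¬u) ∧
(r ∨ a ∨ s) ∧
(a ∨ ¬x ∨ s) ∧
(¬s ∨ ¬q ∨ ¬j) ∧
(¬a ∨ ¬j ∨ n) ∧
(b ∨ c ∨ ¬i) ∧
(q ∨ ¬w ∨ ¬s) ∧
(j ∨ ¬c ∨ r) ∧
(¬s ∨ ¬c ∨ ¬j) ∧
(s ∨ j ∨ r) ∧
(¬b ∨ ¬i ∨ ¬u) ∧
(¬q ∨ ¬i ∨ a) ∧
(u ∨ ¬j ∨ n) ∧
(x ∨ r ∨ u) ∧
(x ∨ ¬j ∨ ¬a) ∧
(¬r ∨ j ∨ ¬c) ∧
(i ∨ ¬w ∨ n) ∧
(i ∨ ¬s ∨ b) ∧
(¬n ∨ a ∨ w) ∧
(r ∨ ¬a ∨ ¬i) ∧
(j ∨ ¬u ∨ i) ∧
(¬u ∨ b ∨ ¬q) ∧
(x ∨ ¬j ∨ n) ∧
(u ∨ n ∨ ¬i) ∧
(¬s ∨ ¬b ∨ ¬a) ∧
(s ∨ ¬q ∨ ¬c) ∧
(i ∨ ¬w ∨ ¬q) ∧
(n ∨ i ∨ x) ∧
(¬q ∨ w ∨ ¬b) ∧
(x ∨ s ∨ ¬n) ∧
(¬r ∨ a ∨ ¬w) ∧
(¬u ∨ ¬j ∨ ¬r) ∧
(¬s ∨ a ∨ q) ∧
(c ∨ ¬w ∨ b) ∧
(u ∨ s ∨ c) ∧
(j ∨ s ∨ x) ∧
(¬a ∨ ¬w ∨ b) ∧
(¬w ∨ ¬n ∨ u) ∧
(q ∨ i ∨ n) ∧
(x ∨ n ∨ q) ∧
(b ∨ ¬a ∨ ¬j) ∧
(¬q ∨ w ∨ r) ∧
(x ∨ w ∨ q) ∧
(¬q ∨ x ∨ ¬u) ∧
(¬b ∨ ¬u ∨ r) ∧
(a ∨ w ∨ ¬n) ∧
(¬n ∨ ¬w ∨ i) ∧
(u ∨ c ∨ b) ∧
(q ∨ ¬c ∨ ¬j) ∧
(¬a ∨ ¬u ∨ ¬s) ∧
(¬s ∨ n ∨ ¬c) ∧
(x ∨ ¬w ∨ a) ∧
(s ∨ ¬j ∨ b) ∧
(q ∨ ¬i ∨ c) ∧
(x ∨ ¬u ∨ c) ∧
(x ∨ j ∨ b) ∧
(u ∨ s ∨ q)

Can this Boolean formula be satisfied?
No

No, the formula is not satisfiable.

No assignment of truth values to the variables can make all 60 clauses true simultaneously.

The formula is UNSAT (unsatisfiable).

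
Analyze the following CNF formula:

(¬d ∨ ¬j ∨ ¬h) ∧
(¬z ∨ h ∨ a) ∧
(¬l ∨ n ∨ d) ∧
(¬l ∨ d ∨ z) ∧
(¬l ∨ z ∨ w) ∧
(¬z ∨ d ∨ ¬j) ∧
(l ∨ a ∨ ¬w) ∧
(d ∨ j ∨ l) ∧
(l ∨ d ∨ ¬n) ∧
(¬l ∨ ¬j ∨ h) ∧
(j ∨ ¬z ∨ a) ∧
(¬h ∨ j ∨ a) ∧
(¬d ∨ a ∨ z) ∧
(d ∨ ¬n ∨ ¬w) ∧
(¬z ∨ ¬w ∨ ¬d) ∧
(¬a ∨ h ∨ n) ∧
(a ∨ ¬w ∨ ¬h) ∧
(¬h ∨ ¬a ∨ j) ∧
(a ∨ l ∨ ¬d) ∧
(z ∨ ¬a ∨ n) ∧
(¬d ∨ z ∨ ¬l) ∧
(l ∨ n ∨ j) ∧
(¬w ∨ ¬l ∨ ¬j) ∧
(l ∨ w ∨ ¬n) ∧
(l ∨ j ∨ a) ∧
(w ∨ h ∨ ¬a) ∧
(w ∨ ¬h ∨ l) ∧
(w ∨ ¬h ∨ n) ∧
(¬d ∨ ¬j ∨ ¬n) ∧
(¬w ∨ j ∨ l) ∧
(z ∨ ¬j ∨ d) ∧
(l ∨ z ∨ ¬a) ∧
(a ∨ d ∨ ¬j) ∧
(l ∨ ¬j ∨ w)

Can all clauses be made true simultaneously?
No

No, the formula is not satisfiable.

No assignment of truth values to the variables can make all 34 clauses true simultaneously.

The formula is UNSAT (unsatisfiable).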